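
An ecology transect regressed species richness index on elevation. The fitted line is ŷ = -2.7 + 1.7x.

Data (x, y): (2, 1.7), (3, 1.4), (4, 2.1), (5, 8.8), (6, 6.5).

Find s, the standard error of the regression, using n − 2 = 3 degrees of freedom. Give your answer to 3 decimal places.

s = 2.309

x=2: ŷ = -2.7 + 1.7·2 = 0.7; r = 1.7 − 0.7 = 1
x=3: ŷ = -2.7 + 1.7·3 = 2.4; r = 1.4 − 2.4 = -1
x=4: ŷ = -2.7 + 1.7·4 = 4.1; r = 2.1 − 4.1 = -2
x=5: ŷ = -2.7 + 1.7·5 = 5.8; r = 8.8 − 5.8 = 3
x=6: ŷ = -2.7 + 1.7·6 = 7.5; r = 6.5 − 7.5 = -1
SSE = 1 + 1 + 4 + 9 + 1 = 16
s = √(16/3) = √5.33333 ≈ 2.309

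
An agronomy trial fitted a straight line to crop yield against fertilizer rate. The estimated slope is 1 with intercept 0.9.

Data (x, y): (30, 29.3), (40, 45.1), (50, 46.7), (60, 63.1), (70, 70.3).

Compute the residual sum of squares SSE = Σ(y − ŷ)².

x=30: ŷ = 0.9 + 30 = 30.9; r = 29.3 − 30.9 = -1.6
x=40: ŷ = 0.9 + 40 = 40.9; r = 45.1 − 40.9 = 4.2
x=50: ŷ = 0.9 + 50 = 50.9; r = 46.7 − 50.9 = -4.2
x=60: ŷ = 0.9 + 60 = 60.9; r = 63.1 − 60.9 = 2.2
x=70: ŷ = 0.9 + 70 = 70.9; r = 70.3 − 70.9 = -0.6
SSE = 2.56 + 17.64 + 17.64 + 4.84 + 0.36 = 43.04

SSE = 43.04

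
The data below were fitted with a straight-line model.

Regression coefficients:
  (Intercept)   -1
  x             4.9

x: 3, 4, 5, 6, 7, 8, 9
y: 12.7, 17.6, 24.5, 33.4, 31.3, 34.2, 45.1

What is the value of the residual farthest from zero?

x=3: ŷ = -1 + 4.9·3 = 13.7; e = 12.7 − 13.7 = -1
x=4: ŷ = -1 + 4.9·4 = 18.6; e = 17.6 − 18.6 = -1
x=5: ŷ = -1 + 4.9·5 = 23.5; e = 24.5 − 23.5 = 1
x=6: ŷ = -1 + 4.9·6 = 28.4; e = 33.4 − 28.4 = 5
x=7: ŷ = -1 + 4.9·7 = 33.3; e = 31.3 − 33.3 = -2
x=8: ŷ = -1 + 4.9·8 = 38.2; e = 34.2 − 38.2 = -4
x=9: ŷ = -1 + 4.9·9 = 43.1; e = 45.1 − 43.1 = 2
Largest |e| is 5 at x = 6, residual 5.

e = 5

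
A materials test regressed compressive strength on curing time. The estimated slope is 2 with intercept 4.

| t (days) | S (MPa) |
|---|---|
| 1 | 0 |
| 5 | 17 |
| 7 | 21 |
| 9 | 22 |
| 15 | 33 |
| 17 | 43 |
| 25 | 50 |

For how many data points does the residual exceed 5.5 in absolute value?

t=1: Ŝ = 4 + 2·1 = 6; r = 0 − 6 = -6
t=5: Ŝ = 4 + 2·5 = 14; r = 17 − 14 = 3
t=7: Ŝ = 4 + 2·7 = 18; r = 21 − 18 = 3
t=9: Ŝ = 4 + 2·9 = 22; r = 22 − 22 = 0
t=15: Ŝ = 4 + 2·15 = 34; r = 33 − 34 = -1
t=17: Ŝ = 4 + 2·17 = 38; r = 43 − 38 = 5
t=25: Ŝ = 4 + 2·25 = 54; r = 50 − 54 = -4
|r| > 5.5: t=1 (|r|=6) → 1

1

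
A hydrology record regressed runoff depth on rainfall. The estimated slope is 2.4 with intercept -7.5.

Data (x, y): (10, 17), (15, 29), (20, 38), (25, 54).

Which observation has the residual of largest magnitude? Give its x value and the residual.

x=10: ŷ = -7.5 + 2.4·10 = 16.5; e = 17 − 16.5 = 0.5
x=15: ŷ = -7.5 + 2.4·15 = 28.5; e = 29 − 28.5 = 0.5
x=20: ŷ = -7.5 + 2.4·20 = 40.5; e = 38 − 40.5 = -2.5
x=25: ŷ = -7.5 + 2.4·25 = 52.5; e = 54 − 52.5 = 1.5
Largest |e| is 2.5 at x = 20, residual -2.5.

x = 20, e = -2.5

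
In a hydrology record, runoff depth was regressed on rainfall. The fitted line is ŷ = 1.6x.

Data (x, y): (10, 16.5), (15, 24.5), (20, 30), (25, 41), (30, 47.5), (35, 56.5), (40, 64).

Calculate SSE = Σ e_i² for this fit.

SSE = 6

x=10: ŷ = 1.6·10 = 16; e = 16.5 − 16 = 0.5
x=15: ŷ = 1.6·15 = 24; e = 24.5 − 24 = 0.5
x=20: ŷ = 1.6·20 = 32; e = 30 − 32 = -2
x=25: ŷ = 1.6·25 = 40; e = 41 − 40 = 1
x=30: ŷ = 1.6·30 = 48; e = 47.5 − 48 = -0.5
x=35: ŷ = 1.6·35 = 56; e = 56.5 − 56 = 0.5
x=40: ŷ = 1.6·40 = 64; e = 64 − 64 = 0
SSE = 0.25 + 0.25 + 4 + 1 + 0.25 + 0.25 + 0 = 6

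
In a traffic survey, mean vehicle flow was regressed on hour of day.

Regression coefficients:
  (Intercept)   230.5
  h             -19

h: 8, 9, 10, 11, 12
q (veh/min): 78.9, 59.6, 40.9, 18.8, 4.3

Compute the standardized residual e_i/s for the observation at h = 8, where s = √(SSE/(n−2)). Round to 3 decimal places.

h=8: ŷ = 230.5 − 19·8 = 78.5; e = 78.9 − 78.5 = 0.4
h=9: ŷ = 230.5 − 19·9 = 59.5; e = 59.6 − 59.5 = 0.1
h=10: ŷ = 230.5 − 19·10 = 40.5; e = 40.9 − 40.5 = 0.4
h=11: ŷ = 230.5 − 19·11 = 21.5; e = 18.8 − 21.5 = -2.7
h=12: ŷ = 230.5 − 19·12 = 2.5; e = 4.3 − 2.5 = 1.8
SSE = 0.16 + 0.01 + 0.16 + 7.29 + 3.24 = 10.86
s = √(10.86/3) = 1.90263
e/s = 0.4 / 1.90263 = 0.210

0.210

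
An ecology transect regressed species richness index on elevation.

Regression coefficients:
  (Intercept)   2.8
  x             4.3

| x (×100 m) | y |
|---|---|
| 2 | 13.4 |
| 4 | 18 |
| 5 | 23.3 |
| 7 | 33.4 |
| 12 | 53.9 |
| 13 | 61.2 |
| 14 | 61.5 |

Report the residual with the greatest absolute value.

x=2: ŷ = 2.8 + 4.3·2 = 11.4; e = 13.4 − 11.4 = 2
x=4: ŷ = 2.8 + 4.3·4 = 20; e = 18 − 20 = -2
x=5: ŷ = 2.8 + 4.3·5 = 24.3; e = 23.3 − 24.3 = -1
x=7: ŷ = 2.8 + 4.3·7 = 32.9; e = 33.4 − 32.9 = 0.5
x=12: ŷ = 2.8 + 4.3·12 = 54.4; e = 53.9 − 54.4 = -0.5
x=13: ŷ = 2.8 + 4.3·13 = 58.7; e = 61.2 − 58.7 = 2.5
x=14: ŷ = 2.8 + 4.3·14 = 63; e = 61.5 − 63 = -1.5
Largest |e| is 2.5 at x = 13, residual 2.5.

e = 2.5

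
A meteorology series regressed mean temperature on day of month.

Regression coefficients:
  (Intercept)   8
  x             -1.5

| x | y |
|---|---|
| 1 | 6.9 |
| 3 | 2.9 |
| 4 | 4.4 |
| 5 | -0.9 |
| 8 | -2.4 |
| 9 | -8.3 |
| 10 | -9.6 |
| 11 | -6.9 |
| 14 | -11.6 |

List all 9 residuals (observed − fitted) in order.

x=1: ŷ = 8 − 1.5·1 = 6.5; r = 6.9 − 6.5 = 0.4
x=3: ŷ = 8 − 1.5·3 = 3.5; r = 2.9 − 3.5 = -0.6
x=4: ŷ = 8 − 1.5·4 = 2; r = 4.4 − 2 = 2.4
x=5: ŷ = 8 − 1.5·5 = 0.5; r = -0.9 − 0.5 = -1.4
x=8: ŷ = 8 − 1.5·8 = -4; r = -2.4 − (-4) = 1.6
x=9: ŷ = 8 − 1.5·9 = -5.5; r = -8.3 − (-5.5) = -2.8
x=10: ŷ = 8 − 1.5·10 = -7; r = -9.6 − (-7) = -2.6
x=11: ŷ = 8 − 1.5·11 = -8.5; r = -6.9 − (-8.5) = 1.6
x=14: ŷ = 8 − 1.5·14 = -13; r = -11.6 − (-13) = 1.4

0.4, -0.6, 2.4, -1.4, 1.6, -2.8, -2.6, 1.6, 1.4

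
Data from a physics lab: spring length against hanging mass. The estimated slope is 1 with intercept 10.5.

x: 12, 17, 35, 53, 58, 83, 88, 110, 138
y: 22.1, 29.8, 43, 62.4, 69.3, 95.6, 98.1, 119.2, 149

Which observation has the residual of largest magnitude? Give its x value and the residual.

x = 35, r = -2.5

x=12: ŷ = 10.5 + 12 = 22.5; r = 22.1 − 22.5 = -0.4
x=17: ŷ = 10.5 + 17 = 27.5; r = 29.8 − 27.5 = 2.3
x=35: ŷ = 10.5 + 35 = 45.5; r = 43 − 45.5 = -2.5
x=53: ŷ = 10.5 + 53 = 63.5; r = 62.4 − 63.5 = -1.1
x=58: ŷ = 10.5 + 58 = 68.5; r = 69.3 − 68.5 = 0.8
x=83: ŷ = 10.5 + 83 = 93.5; r = 95.6 − 93.5 = 2.1
x=88: ŷ = 10.5 + 88 = 98.5; r = 98.1 − 98.5 = -0.4
x=110: ŷ = 10.5 + 110 = 120.5; r = 119.2 − 120.5 = -1.3
x=138: ŷ = 10.5 + 138 = 148.5; r = 149 − 148.5 = 0.5
Largest |r| is 2.5 at x = 35, residual -2.5.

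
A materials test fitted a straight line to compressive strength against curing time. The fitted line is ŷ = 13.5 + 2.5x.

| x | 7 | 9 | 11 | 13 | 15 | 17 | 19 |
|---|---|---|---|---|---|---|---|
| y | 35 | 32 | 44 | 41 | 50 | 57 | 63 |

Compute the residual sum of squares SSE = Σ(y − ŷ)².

x=7: ŷ = 13.5 + 2.5·7 = 31; e = 35 − 31 = 4
x=9: ŷ = 13.5 + 2.5·9 = 36; e = 32 − 36 = -4
x=11: ŷ = 13.5 + 2.5·11 = 41; e = 44 − 41 = 3
x=13: ŷ = 13.5 + 2.5·13 = 46; e = 41 − 46 = -5
x=15: ŷ = 13.5 + 2.5·15 = 51; e = 50 − 51 = -1
x=17: ŷ = 13.5 + 2.5·17 = 56; e = 57 − 56 = 1
x=19: ŷ = 13.5 + 2.5·19 = 61; e = 63 − 61 = 2
SSE = 16 + 16 + 9 + 25 + 1 + 1 + 4 = 72

SSE = 72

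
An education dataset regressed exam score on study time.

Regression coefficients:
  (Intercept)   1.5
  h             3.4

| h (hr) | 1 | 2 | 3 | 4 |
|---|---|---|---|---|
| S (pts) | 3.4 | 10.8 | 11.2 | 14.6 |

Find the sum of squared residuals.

h=1: Ŝ = 1.5 + 3.4·1 = 4.9; r = 3.4 − 4.9 = -1.5
h=2: Ŝ = 1.5 + 3.4·2 = 8.3; r = 10.8 − 8.3 = 2.5
h=3: Ŝ = 1.5 + 3.4·3 = 11.7; r = 11.2 − 11.7 = -0.5
h=4: Ŝ = 1.5 + 3.4·4 = 15.1; r = 14.6 − 15.1 = -0.5
SSE = 2.25 + 6.25 + 0.25 + 0.25 = 9

SSE = 9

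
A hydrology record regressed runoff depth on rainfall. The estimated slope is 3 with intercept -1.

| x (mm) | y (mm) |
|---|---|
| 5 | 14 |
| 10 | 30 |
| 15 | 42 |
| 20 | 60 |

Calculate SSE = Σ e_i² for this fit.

x=5: ŷ = -1 + 3·5 = 14; e = 14 − 14 = 0
x=10: ŷ = -1 + 3·10 = 29; e = 30 − 29 = 1
x=15: ŷ = -1 + 3·15 = 44; e = 42 − 44 = -2
x=20: ŷ = -1 + 3·20 = 59; e = 60 − 59 = 1
SSE = 0 + 1 + 4 + 1 = 6

SSE = 6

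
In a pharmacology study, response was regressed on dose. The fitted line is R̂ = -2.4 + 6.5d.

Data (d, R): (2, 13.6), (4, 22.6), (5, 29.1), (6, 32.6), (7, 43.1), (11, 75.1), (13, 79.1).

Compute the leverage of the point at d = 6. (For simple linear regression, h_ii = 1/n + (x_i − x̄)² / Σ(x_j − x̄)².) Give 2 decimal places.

h = 0.15

d̄ = (2 + 4 + 5 + 6 + 7 + 11 + 13)/7 = 6.85714
Σ(d − d̄)² = 23.5918 + 8.16327 + 3.44898 + 0.734694 + 0.0204082 + 17.1633 + 37.7347 = 90.8571
h = 1/7 + (-0.857143)²/90.8571 = 0.142857 + 0.00808625 = 0.15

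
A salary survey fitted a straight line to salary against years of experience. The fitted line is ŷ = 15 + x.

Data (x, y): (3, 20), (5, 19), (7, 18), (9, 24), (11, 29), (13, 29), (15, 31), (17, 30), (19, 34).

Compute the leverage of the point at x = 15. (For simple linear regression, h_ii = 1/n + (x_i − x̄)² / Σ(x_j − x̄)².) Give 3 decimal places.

x̄ = (3 + 5 + 7 + 9 + 11 + 13 + 15 + 17 + 19)/9 = 11
Σ(x − x̄)² = 64 + 36 + 16 + 4 + 0 + 4 + 16 + 36 + 64 = 240
h = 1/9 + (4)²/240 = 0.111111 + 0.0666667 = 0.178

h = 0.178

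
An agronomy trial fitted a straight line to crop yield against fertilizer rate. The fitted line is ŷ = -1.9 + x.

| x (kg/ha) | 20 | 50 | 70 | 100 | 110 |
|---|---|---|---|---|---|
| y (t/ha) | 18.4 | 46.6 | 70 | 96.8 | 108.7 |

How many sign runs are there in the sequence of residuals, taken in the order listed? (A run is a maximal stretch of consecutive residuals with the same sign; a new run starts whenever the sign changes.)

x=20: ŷ = -1.9 + 20 = 18.1; r = 18.4 − 18.1 = 0.3
x=50: ŷ = -1.9 + 50 = 48.1; r = 46.6 − 48.1 = -1.5
x=70: ŷ = -1.9 + 70 = 68.1; r = 70 − 68.1 = 1.9
x=100: ŷ = -1.9 + 100 = 98.1; r = 96.8 − 98.1 = -1.3
x=110: ŷ = -1.9 + 110 = 108.1; r = 108.7 − 108.1 = 0.6
Signs: + − + − +
Runs: +×1, −×1, +×1, −×1, +×1 → 5

5 runs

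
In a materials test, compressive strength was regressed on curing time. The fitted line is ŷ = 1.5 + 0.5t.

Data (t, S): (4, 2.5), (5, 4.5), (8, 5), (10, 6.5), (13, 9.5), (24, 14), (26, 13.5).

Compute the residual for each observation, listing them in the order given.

t=4: ŷ = 1.5 + 0.5·4 = 3.5; e = 2.5 − 3.5 = -1
t=5: ŷ = 1.5 + 0.5·5 = 4; e = 4.5 − 4 = 0.5
t=8: ŷ = 1.5 + 0.5·8 = 5.5; e = 5 − 5.5 = -0.5
t=10: ŷ = 1.5 + 0.5·10 = 6.5; e = 6.5 − 6.5 = 0
t=13: ŷ = 1.5 + 0.5·13 = 8; e = 9.5 − 8 = 1.5
t=24: ŷ = 1.5 + 0.5·24 = 13.5; e = 14 − 13.5 = 0.5
t=26: ŷ = 1.5 + 0.5·26 = 14.5; e = 13.5 − 14.5 = -1

-1, 0.5, -0.5, 0, 1.5, 0.5, -1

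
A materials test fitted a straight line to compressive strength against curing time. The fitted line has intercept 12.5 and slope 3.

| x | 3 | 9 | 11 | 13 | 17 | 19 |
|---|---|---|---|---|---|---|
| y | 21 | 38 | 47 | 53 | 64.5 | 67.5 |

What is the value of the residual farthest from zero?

r = -2

x=3: ŷ = 12.5 + 3·3 = 21.5; r = 21 − 21.5 = -0.5
x=9: ŷ = 12.5 + 3·9 = 39.5; r = 38 − 39.5 = -1.5
x=11: ŷ = 12.5 + 3·11 = 45.5; r = 47 − 45.5 = 1.5
x=13: ŷ = 12.5 + 3·13 = 51.5; r = 53 − 51.5 = 1.5
x=17: ŷ = 12.5 + 3·17 = 63.5; r = 64.5 − 63.5 = 1
x=19: ŷ = 12.5 + 3·19 = 69.5; r = 67.5 − 69.5 = -2
Largest |r| is 2 at x = 19, residual -2.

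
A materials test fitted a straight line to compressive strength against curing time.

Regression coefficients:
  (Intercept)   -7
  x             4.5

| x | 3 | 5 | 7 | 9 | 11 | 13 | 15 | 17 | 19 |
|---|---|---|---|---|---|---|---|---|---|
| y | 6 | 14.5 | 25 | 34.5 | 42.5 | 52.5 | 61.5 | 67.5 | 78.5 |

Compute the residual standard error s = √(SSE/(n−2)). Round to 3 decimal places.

s = 1.102

x=3: ŷ = -7 + 4.5·3 = 6.5; e = 6 − 6.5 = -0.5
x=5: ŷ = -7 + 4.5·5 = 15.5; e = 14.5 − 15.5 = -1
x=7: ŷ = -7 + 4.5·7 = 24.5; e = 25 − 24.5 = 0.5
x=9: ŷ = -7 + 4.5·9 = 33.5; e = 34.5 − 33.5 = 1
x=11: ŷ = -7 + 4.5·11 = 42.5; e = 42.5 − 42.5 = 0
x=13: ŷ = -7 + 4.5·13 = 51.5; e = 52.5 − 51.5 = 1
x=15: ŷ = -7 + 4.5·15 = 60.5; e = 61.5 − 60.5 = 1
x=17: ŷ = -7 + 4.5·17 = 69.5; e = 67.5 − 69.5 = -2
x=19: ŷ = -7 + 4.5·19 = 78.5; e = 78.5 − 78.5 = 0
SSE = 0.25 + 1 + 0.25 + 1 + 0 + 1 + 1 + 4 + 0 = 8.5
s = √(8.5/7) = √1.21429 ≈ 1.102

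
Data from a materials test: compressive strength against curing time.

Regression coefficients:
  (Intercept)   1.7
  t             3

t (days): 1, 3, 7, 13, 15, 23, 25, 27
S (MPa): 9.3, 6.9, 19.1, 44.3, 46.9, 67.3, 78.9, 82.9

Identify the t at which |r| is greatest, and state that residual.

t = 1, r = 4.6

t=1: Ŝ = 1.7 + 3·1 = 4.7; r = 9.3 − 4.7 = 4.6
t=3: Ŝ = 1.7 + 3·3 = 10.7; r = 6.9 − 10.7 = -3.8
t=7: Ŝ = 1.7 + 3·7 = 22.7; r = 19.1 − 22.7 = -3.6
t=13: Ŝ = 1.7 + 3·13 = 40.7; r = 44.3 − 40.7 = 3.6
t=15: Ŝ = 1.7 + 3·15 = 46.7; r = 46.9 − 46.7 = 0.2
t=23: Ŝ = 1.7 + 3·23 = 70.7; r = 67.3 − 70.7 = -3.4
t=25: Ŝ = 1.7 + 3·25 = 76.7; r = 78.9 − 76.7 = 2.2
t=27: Ŝ = 1.7 + 3·27 = 82.7; r = 82.9 − 82.7 = 0.2
Largest |r| is 4.6 at t = 1, residual 4.6.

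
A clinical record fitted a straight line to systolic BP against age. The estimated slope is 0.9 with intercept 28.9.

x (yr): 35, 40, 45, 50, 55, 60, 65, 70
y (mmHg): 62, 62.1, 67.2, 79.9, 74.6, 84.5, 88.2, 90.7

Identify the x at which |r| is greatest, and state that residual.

x = 50, r = 6

x=35: ŷ = 28.9 + 0.9·35 = 60.4; r = 62 − 60.4 = 1.6
x=40: ŷ = 28.9 + 0.9·40 = 64.9; r = 62.1 − 64.9 = -2.8
x=45: ŷ = 28.9 + 0.9·45 = 69.4; r = 67.2 − 69.4 = -2.2
x=50: ŷ = 28.9 + 0.9·50 = 73.9; r = 79.9 − 73.9 = 6
x=55: ŷ = 28.9 + 0.9·55 = 78.4; r = 74.6 − 78.4 = -3.8
x=60: ŷ = 28.9 + 0.9·60 = 82.9; r = 84.5 − 82.9 = 1.6
x=65: ŷ = 28.9 + 0.9·65 = 87.4; r = 88.2 − 87.4 = 0.8
x=70: ŷ = 28.9 + 0.9·70 = 91.9; r = 90.7 − 91.9 = -1.2
Largest |r| is 6 at x = 50, residual 6.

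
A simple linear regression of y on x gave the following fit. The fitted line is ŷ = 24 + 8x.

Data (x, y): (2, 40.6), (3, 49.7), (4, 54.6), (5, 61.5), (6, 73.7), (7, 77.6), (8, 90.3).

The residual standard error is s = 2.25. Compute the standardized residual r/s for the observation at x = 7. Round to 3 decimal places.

-1.067

ŷ = 24 + 8·7 = 80
r = 77.6 − 80 = -2.4
r/s = -2.4 / 2.25 = -1.067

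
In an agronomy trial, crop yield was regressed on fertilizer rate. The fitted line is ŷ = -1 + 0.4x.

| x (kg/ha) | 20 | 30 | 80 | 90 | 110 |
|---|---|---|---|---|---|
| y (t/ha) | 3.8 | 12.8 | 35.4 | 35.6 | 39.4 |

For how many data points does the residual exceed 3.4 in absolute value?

2

x=20: ŷ = -1 + 0.4·20 = 7; e = 3.8 − 7 = -3.2
x=30: ŷ = -1 + 0.4·30 = 11; e = 12.8 − 11 = 1.8
x=80: ŷ = -1 + 0.4·80 = 31; e = 35.4 − 31 = 4.4
x=90: ŷ = -1 + 0.4·90 = 35; e = 35.6 − 35 = 0.6
x=110: ŷ = -1 + 0.4·110 = 43; e = 39.4 − 43 = -3.6
|e| > 3.4: x=80 (|e|=4.4), x=110 (|e|=3.6) → 2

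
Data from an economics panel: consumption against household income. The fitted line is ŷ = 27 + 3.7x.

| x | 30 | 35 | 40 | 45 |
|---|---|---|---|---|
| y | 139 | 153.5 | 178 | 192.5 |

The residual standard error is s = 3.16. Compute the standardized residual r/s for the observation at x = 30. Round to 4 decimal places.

ŷ = 27 + 3.7·30 = 138
r = 139 − 138 = 1
r/s = 1 / 3.16 = 0.3165

0.3165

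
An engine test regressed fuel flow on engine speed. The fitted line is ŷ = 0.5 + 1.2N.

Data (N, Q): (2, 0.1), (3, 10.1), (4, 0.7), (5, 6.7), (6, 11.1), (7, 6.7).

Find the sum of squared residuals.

N=2: ŷ = 0.5 + 1.2·2 = 2.9; r = 0.1 − 2.9 = -2.8
N=3: ŷ = 0.5 + 1.2·3 = 4.1; r = 10.1 − 4.1 = 6
N=4: ŷ = 0.5 + 1.2·4 = 5.3; r = 0.7 − 5.3 = -4.6
N=5: ŷ = 0.5 + 1.2·5 = 6.5; r = 6.7 − 6.5 = 0.2
N=6: ŷ = 0.5 + 1.2·6 = 7.7; r = 11.1 − 7.7 = 3.4
N=7: ŷ = 0.5 + 1.2·7 = 8.9; r = 6.7 − 8.9 = -2.2
SSE = 7.84 + 36 + 21.16 + 0.04 + 11.56 + 4.84 = 81.44

SSE = 81.44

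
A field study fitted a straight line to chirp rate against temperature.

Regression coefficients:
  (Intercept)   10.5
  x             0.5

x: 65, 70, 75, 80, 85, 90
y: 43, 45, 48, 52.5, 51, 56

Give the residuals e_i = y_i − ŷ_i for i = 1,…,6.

x=65: ŷ = 10.5 + 0.5·65 = 43; e = 43 − 43 = 0
x=70: ŷ = 10.5 + 0.5·70 = 45.5; e = 45 − 45.5 = -0.5
x=75: ŷ = 10.5 + 0.5·75 = 48; e = 48 − 48 = 0
x=80: ŷ = 10.5 + 0.5·80 = 50.5; e = 52.5 − 50.5 = 2
x=85: ŷ = 10.5 + 0.5·85 = 53; e = 51 − 53 = -2
x=90: ŷ = 10.5 + 0.5·90 = 55.5; e = 56 − 55.5 = 0.5

0, -0.5, 0, 2, -2, 0.5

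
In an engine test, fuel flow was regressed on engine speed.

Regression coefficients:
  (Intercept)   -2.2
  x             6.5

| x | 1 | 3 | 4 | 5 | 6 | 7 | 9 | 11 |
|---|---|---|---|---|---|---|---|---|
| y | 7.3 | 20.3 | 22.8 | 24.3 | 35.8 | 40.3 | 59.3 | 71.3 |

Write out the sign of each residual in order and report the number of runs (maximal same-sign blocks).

x=1: ŷ = -2.2 + 6.5·1 = 4.3; r = 7.3 − 4.3 = 3
x=3: ŷ = -2.2 + 6.5·3 = 17.3; r = 20.3 − 17.3 = 3
x=4: ŷ = -2.2 + 6.5·4 = 23.8; r = 22.8 − 23.8 = -1
x=5: ŷ = -2.2 + 6.5·5 = 30.3; r = 24.3 − 30.3 = -6
x=6: ŷ = -2.2 + 6.5·6 = 36.8; r = 35.8 − 36.8 = -1
x=7: ŷ = -2.2 + 6.5·7 = 43.3; r = 40.3 − 43.3 = -3
x=9: ŷ = -2.2 + 6.5·9 = 56.3; r = 59.3 − 56.3 = 3
x=11: ŷ = -2.2 + 6.5·11 = 69.3; r = 71.3 − 69.3 = 2
Signs: + + − − − − + +
Runs: +×2, −×4, +×2 → 3

3 runs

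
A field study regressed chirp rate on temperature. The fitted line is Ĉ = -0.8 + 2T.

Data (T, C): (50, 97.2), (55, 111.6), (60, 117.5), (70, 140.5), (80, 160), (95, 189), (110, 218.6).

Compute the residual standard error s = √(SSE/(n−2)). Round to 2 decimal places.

s = 1.75

T=50: Ĉ = -0.8 + 2·50 = 99.2; r = 97.2 − 99.2 = -2
T=55: Ĉ = -0.8 + 2·55 = 109.2; r = 111.6 − 109.2 = 2.4
T=60: Ĉ = -0.8 + 2·60 = 119.2; r = 117.5 − 119.2 = -1.7
T=70: Ĉ = -0.8 + 2·70 = 139.2; r = 140.5 − 139.2 = 1.3
T=80: Ĉ = -0.8 + 2·80 = 159.2; r = 160 − 159.2 = 0.8
T=95: Ĉ = -0.8 + 2·95 = 189.2; r = 189 − 189.2 = -0.2
T=110: Ĉ = -0.8 + 2·110 = 219.2; r = 218.6 − 219.2 = -0.6
SSE = 4 + 5.76 + 2.89 + 1.69 + 0.64 + 0.04 + 0.36 = 15.38
s = √(15.38/5) = √3.076 ≈ 1.75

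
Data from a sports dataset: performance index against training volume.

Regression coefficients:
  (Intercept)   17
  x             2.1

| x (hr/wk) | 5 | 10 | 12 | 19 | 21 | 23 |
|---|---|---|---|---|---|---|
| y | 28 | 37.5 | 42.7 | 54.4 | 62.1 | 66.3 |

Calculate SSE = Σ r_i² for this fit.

SSE = 9

x=5: ŷ = 17 + 2.1·5 = 27.5; r = 28 − 27.5 = 0.5
x=10: ŷ = 17 + 2.1·10 = 38; r = 37.5 − 38 = -0.5
x=12: ŷ = 17 + 2.1·12 = 42.2; r = 42.7 − 42.2 = 0.5
x=19: ŷ = 17 + 2.1·19 = 56.9; r = 54.4 − 56.9 = -2.5
x=21: ŷ = 17 + 2.1·21 = 61.1; r = 62.1 − 61.1 = 1
x=23: ŷ = 17 + 2.1·23 = 65.3; r = 66.3 − 65.3 = 1
SSE = 0.25 + 0.25 + 0.25 + 6.25 + 1 + 1 = 9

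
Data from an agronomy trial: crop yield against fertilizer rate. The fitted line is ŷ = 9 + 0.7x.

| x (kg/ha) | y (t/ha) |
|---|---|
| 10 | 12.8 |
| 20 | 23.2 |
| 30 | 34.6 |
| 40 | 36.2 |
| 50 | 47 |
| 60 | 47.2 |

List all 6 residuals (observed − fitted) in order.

-3.2, 0.2, 4.6, -0.8, 3, -3.8

x=10: ŷ = 9 + 0.7·10 = 16; r = 12.8 − 16 = -3.2
x=20: ŷ = 9 + 0.7·20 = 23; r = 23.2 − 23 = 0.2
x=30: ŷ = 9 + 0.7·30 = 30; r = 34.6 − 30 = 4.6
x=40: ŷ = 9 + 0.7·40 = 37; r = 36.2 − 37 = -0.8
x=50: ŷ = 9 + 0.7·50 = 44; r = 47 − 44 = 3
x=60: ŷ = 9 + 0.7·60 = 51; r = 47.2 − 51 = -3.8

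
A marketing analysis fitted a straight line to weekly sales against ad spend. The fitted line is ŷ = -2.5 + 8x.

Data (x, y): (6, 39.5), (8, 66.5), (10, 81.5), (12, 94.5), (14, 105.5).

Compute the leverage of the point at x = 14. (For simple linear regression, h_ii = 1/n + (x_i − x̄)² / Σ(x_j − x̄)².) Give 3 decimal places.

h = 0.600

x̄ = (6 + 8 + 10 + 12 + 14)/5 = 10
Σ(x − x̄)² = 16 + 4 + 0 + 4 + 16 = 40
h = 1/5 + (4)²/40 = 0.2 + 0.4 = 0.600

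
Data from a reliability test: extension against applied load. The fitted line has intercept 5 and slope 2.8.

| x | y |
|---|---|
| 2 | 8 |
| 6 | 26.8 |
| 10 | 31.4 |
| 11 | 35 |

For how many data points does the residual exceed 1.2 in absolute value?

3

x=2: ŷ = 5 + 2.8·2 = 10.6; e = 8 − 10.6 = -2.6
x=6: ŷ = 5 + 2.8·6 = 21.8; e = 26.8 − 21.8 = 5
x=10: ŷ = 5 + 2.8·10 = 33; e = 31.4 − 33 = -1.6
x=11: ŷ = 5 + 2.8·11 = 35.8; e = 35 − 35.8 = -0.8
|e| > 1.2: x=2 (|e|=2.6), x=6 (|e|=5), x=10 (|e|=1.6) → 3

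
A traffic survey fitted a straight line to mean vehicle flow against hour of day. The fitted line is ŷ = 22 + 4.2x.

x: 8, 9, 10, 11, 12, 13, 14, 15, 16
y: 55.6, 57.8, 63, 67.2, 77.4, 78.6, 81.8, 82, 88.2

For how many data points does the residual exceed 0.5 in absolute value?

8

x=8: ŷ = 22 + 4.2·8 = 55.6; r = 55.6 − 55.6 = 0
x=9: ŷ = 22 + 4.2·9 = 59.8; r = 57.8 − 59.8 = -2
x=10: ŷ = 22 + 4.2·10 = 64; r = 63 − 64 = -1
x=11: ŷ = 22 + 4.2·11 = 68.2; r = 67.2 − 68.2 = -1
x=12: ŷ = 22 + 4.2·12 = 72.4; r = 77.4 − 72.4 = 5
x=13: ŷ = 22 + 4.2·13 = 76.6; r = 78.6 − 76.6 = 2
x=14: ŷ = 22 + 4.2·14 = 80.8; r = 81.8 − 80.8 = 1
x=15: ŷ = 22 + 4.2·15 = 85; r = 82 − 85 = -3
x=16: ŷ = 22 + 4.2·16 = 89.2; r = 88.2 − 89.2 = -1
|r| > 0.5: x=9 (|r|=2), x=10 (|r|=1), x=11 (|r|=1), x=12 (|r|=5), x=13 (|r|=2), x=14 (|r|=1), x=15 (|r|=3), x=16 (|r|=1) → 8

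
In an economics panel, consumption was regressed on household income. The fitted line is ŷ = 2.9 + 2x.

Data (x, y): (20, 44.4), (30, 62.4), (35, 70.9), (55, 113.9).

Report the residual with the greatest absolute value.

r = -2

x=20: ŷ = 2.9 + 2·20 = 42.9; r = 44.4 − 42.9 = 1.5
x=30: ŷ = 2.9 + 2·30 = 62.9; r = 62.4 − 62.9 = -0.5
x=35: ŷ = 2.9 + 2·35 = 72.9; r = 70.9 − 72.9 = -2
x=55: ŷ = 2.9 + 2·55 = 112.9; r = 113.9 − 112.9 = 1
Largest |r| is 2 at x = 35, residual -2.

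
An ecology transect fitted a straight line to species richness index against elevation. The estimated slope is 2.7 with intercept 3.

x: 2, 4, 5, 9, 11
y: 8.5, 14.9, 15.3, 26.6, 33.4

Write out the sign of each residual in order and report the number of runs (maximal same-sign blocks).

3 runs

x=2: ŷ = 3 + 2.7·2 = 8.4; r = 8.5 − 8.4 = 0.1
x=4: ŷ = 3 + 2.7·4 = 13.8; r = 14.9 − 13.8 = 1.1
x=5: ŷ = 3 + 2.7·5 = 16.5; r = 15.3 − 16.5 = -1.2
x=9: ŷ = 3 + 2.7·9 = 27.3; r = 26.6 − 27.3 = -0.7
x=11: ŷ = 3 + 2.7·11 = 32.7; r = 33.4 − 32.7 = 0.7
Signs: + + − − +
Runs: +×2, −×2, +×1 → 3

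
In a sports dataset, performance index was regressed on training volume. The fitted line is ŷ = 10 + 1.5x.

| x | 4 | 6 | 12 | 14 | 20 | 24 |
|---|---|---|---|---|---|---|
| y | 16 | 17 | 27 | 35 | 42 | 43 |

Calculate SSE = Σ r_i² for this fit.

x=4: ŷ = 10 + 1.5·4 = 16; r = 16 − 16 = 0
x=6: ŷ = 10 + 1.5·6 = 19; r = 17 − 19 = -2
x=12: ŷ = 10 + 1.5·12 = 28; r = 27 − 28 = -1
x=14: ŷ = 10 + 1.5·14 = 31; r = 35 − 31 = 4
x=20: ŷ = 10 + 1.5·20 = 40; r = 42 − 40 = 2
x=24: ŷ = 10 + 1.5·24 = 46; r = 43 − 46 = -3
SSE = 0 + 4 + 1 + 16 + 4 + 9 = 34

SSE = 34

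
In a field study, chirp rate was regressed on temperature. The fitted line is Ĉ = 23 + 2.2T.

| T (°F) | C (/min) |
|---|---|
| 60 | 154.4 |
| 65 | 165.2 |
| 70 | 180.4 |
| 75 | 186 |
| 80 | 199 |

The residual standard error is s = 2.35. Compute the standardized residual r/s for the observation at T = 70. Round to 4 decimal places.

1.4468

Ĉ = 23 + 2.2·70 = 177
r = 180.4 − 177 = 3.4
r/s = 3.4 / 2.35 = 1.4468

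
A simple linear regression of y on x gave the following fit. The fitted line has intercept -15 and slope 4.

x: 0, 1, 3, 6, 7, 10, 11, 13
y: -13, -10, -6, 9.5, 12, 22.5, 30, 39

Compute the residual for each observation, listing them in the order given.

2, 1, -3, 0.5, -1, -2.5, 1, 2

x=0: ŷ = -15 + 4·0 = -15; e = -13 − (-15) = 2
x=1: ŷ = -15 + 4·1 = -11; e = -10 − (-11) = 1
x=3: ŷ = -15 + 4·3 = -3; e = -6 − (-3) = -3
x=6: ŷ = -15 + 4·6 = 9; e = 9.5 − 9 = 0.5
x=7: ŷ = -15 + 4·7 = 13; e = 12 − 13 = -1
x=10: ŷ = -15 + 4·10 = 25; e = 22.5 − 25 = -2.5
x=11: ŷ = -15 + 4·11 = 29; e = 30 − 29 = 1
x=13: ŷ = -15 + 4·13 = 37; e = 39 − 37 = 2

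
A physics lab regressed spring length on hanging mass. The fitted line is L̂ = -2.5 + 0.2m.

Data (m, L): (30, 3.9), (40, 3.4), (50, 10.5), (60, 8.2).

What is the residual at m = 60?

L̂ = -2.5 + 0.2·60 = 9.5
e = 8.2 − 9.5 = -1.3

e = -1.3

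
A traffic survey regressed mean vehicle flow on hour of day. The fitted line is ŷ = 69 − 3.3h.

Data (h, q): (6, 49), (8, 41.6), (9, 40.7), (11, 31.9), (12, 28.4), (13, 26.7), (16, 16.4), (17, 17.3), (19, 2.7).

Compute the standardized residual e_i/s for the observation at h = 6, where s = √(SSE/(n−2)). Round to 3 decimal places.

h=6: ŷ = 69 − 3.3·6 = 49.2; e = 49 − 49.2 = -0.2
h=8: ŷ = 69 − 3.3·8 = 42.6; e = 41.6 − 42.6 = -1
h=9: ŷ = 69 − 3.3·9 = 39.3; e = 40.7 − 39.3 = 1.4
h=11: ŷ = 69 − 3.3·11 = 32.7; e = 31.9 − 32.7 = -0.8
h=12: ŷ = 69 − 3.3·12 = 29.4; e = 28.4 − 29.4 = -1
h=13: ŷ = 69 − 3.3·13 = 26.1; e = 26.7 − 26.1 = 0.6
h=16: ŷ = 69 − 3.3·16 = 16.2; e = 16.4 − 16.2 = 0.2
h=17: ŷ = 69 − 3.3·17 = 12.9; e = 17.3 − 12.9 = 4.4
h=19: ŷ = 69 − 3.3·19 = 6.3; e = 2.7 − 6.3 = -3.6
SSE = 0.04 + 1 + 1.96 + 0.64 + 1 + 0.36 + 0.04 + 19.36 + 12.96 = 37.36
s = √(37.36/7) = 2.31023
e/s = -0.2 / 2.31023 = -0.087

-0.087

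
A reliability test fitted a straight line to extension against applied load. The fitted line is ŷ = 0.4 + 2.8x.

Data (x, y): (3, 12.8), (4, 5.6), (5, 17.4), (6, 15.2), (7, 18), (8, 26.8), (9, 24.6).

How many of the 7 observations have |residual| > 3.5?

x=3: ŷ = 0.4 + 2.8·3 = 8.8; e = 12.8 − 8.8 = 4
x=4: ŷ = 0.4 + 2.8·4 = 11.6; e = 5.6 − 11.6 = -6
x=5: ŷ = 0.4 + 2.8·5 = 14.4; e = 17.4 − 14.4 = 3
x=6: ŷ = 0.4 + 2.8·6 = 17.2; e = 15.2 − 17.2 = -2
x=7: ŷ = 0.4 + 2.8·7 = 20; e = 18 − 20 = -2
x=8: ŷ = 0.4 + 2.8·8 = 22.8; e = 26.8 − 22.8 = 4
x=9: ŷ = 0.4 + 2.8·9 = 25.6; e = 24.6 − 25.6 = -1
|e| > 3.5: x=3 (|e|=4), x=4 (|e|=6), x=8 (|e|=4) → 3

3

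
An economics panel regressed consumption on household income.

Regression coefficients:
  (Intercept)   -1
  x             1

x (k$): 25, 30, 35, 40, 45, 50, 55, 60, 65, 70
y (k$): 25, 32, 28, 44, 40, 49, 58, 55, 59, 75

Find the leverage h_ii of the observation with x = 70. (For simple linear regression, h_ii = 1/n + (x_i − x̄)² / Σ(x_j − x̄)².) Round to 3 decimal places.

x̄ = (25 + 30 + 35 + 40 + 45 + 50 + 55 + 60 + 65 + 70)/10 = 47.5
Σ(x − x̄)² = 506.25 + 306.25 + 156.25 + 56.25 + 6.25 + 6.25 + 56.25 + 156.25 + 306.25 + 506.25 = 2062.5
h = 1/10 + (22.5)²/2062.5 = 0.1 + 0.245455 = 0.345

h = 0.345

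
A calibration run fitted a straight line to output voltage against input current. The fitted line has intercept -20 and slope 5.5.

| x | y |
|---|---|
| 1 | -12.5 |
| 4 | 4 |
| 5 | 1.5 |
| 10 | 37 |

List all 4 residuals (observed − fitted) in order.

2, 2, -6, 2

x=1: ŷ = -20 + 5.5·1 = -14.5; e = -12.5 − (-14.5) = 2
x=4: ŷ = -20 + 5.5·4 = 2; e = 4 − 2 = 2
x=5: ŷ = -20 + 5.5·5 = 7.5; e = 1.5 − 7.5 = -6
x=10: ŷ = -20 + 5.5·10 = 35; e = 37 − 35 = 2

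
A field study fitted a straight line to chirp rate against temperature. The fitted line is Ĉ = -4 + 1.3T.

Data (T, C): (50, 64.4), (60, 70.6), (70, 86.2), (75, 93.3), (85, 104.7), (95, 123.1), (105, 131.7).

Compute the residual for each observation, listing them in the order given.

T=50: Ĉ = -4 + 1.3·50 = 61; r = 64.4 − 61 = 3.4
T=60: Ĉ = -4 + 1.3·60 = 74; r = 70.6 − 74 = -3.4
T=70: Ĉ = -4 + 1.3·70 = 87; r = 86.2 − 87 = -0.8
T=75: Ĉ = -4 + 1.3·75 = 93.5; r = 93.3 − 93.5 = -0.2
T=85: Ĉ = -4 + 1.3·85 = 106.5; r = 104.7 − 106.5 = -1.8
T=95: Ĉ = -4 + 1.3·95 = 119.5; r = 123.1 − 119.5 = 3.6
T=105: Ĉ = -4 + 1.3·105 = 132.5; r = 131.7 − 132.5 = -0.8

3.4, -3.4, -0.8, -0.2, -1.8, 3.6, -0.8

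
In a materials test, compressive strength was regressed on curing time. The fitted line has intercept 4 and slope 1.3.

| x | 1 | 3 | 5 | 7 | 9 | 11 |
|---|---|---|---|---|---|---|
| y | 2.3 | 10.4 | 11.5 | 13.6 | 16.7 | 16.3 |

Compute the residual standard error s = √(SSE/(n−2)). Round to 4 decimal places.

x=1: ŷ = 4 + 1.3·1 = 5.3; r = 2.3 − 5.3 = -3
x=3: ŷ = 4 + 1.3·3 = 7.9; r = 10.4 − 7.9 = 2.5
x=5: ŷ = 4 + 1.3·5 = 10.5; r = 11.5 − 10.5 = 1
x=7: ŷ = 4 + 1.3·7 = 13.1; r = 13.6 − 13.1 = 0.5
x=9: ŷ = 4 + 1.3·9 = 15.7; r = 16.7 − 15.7 = 1
x=11: ŷ = 4 + 1.3·11 = 18.3; r = 16.3 − 18.3 = -2
SSE = 9 + 6.25 + 1 + 0.25 + 1 + 4 = 21.5
s = √(21.5/4) = √5.375 ≈ 2.3184

s = 2.3184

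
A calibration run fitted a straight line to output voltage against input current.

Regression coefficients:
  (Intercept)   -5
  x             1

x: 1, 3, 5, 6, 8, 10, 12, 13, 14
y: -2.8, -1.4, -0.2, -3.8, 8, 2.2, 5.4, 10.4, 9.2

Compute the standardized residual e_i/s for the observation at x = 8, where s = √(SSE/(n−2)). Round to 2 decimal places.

x=1: ŷ = -5 + 1 = -4; e = -2.8 − (-4) = 1.2
x=3: ŷ = -5 + 3 = -2; e = -1.4 − (-2) = 0.6
x=5: ŷ = -5 + 5 = 0; e = -0.2 − 0 = -0.2
x=6: ŷ = -5 + 6 = 1; e = -3.8 − 1 = -4.8
x=8: ŷ = -5 + 8 = 3; e = 8 − 3 = 5
x=10: ŷ = -5 + 10 = 5; e = 2.2 − 5 = -2.8
x=12: ŷ = -5 + 12 = 7; e = 5.4 − 7 = -1.6
x=13: ŷ = -5 + 13 = 8; e = 10.4 − 8 = 2.4
x=14: ŷ = -5 + 14 = 9; e = 9.2 − 9 = 0.2
SSE = 1.44 + 0.36 + 0.04 + 23.04 + 25 + 7.84 + 2.56 + 5.76 + 0.04 = 66.08
s = √(66.08/7) = 3.07246
e/s = 5 / 3.07246 = 1.63

1.63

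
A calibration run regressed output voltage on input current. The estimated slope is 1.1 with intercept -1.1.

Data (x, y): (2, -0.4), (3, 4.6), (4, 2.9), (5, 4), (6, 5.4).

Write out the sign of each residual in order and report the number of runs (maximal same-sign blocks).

x=2: ŷ = -1.1 + 1.1·2 = 1.1; r = -0.4 − 1.1 = -1.5
x=3: ŷ = -1.1 + 1.1·3 = 2.2; r = 4.6 − 2.2 = 2.4
x=4: ŷ = -1.1 + 1.1·4 = 3.3; r = 2.9 − 3.3 = -0.4
x=5: ŷ = -1.1 + 1.1·5 = 4.4; r = 4 − 4.4 = -0.4
x=6: ŷ = -1.1 + 1.1·6 = 5.5; r = 5.4 − 5.5 = -0.1
Signs: − + − − −
Runs: −×1, +×1, −×3 → 3

3 runs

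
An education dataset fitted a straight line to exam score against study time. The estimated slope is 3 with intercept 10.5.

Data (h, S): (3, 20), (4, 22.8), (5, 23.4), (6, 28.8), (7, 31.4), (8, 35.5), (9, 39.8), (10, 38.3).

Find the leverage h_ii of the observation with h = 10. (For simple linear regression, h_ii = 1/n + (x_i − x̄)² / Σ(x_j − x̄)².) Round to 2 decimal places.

h̄ = (3 + 4 + 5 + 6 + 7 + 8 + 9 + 10)/8 = 6.5
Σ(h − h̄)² = 12.25 + 6.25 + 2.25 + 0.25 + 0.25 + 2.25 + 6.25 + 12.25 = 42
h = 1/8 + (3.5)²/42 = 0.125 + 0.291667 = 0.42

h = 0.42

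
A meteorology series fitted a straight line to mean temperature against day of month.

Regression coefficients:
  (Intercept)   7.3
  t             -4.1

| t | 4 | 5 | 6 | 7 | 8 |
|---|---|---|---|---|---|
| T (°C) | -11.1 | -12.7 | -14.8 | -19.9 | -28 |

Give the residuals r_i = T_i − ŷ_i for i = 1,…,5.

t=4: ŷ = 7.3 − 4.1·4 = -9.1; r = -11.1 − (-9.1) = -2
t=5: ŷ = 7.3 − 4.1·5 = -13.2; r = -12.7 − (-13.2) = 0.5
t=6: ŷ = 7.3 − 4.1·6 = -17.3; r = -14.8 − (-17.3) = 2.5
t=7: ŷ = 7.3 − 4.1·7 = -21.4; r = -19.9 − (-21.4) = 1.5
t=8: ŷ = 7.3 − 4.1·8 = -25.5; r = -28 − (-25.5) = -2.5

-2, 0.5, 2.5, 1.5, -2.5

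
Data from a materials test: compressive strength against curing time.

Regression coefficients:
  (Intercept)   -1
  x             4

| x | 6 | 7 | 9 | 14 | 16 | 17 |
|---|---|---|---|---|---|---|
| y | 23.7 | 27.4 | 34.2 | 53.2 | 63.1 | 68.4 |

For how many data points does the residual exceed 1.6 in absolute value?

x=6: ŷ = -1 + 4·6 = 23; r = 23.7 − 23 = 0.7
x=7: ŷ = -1 + 4·7 = 27; r = 27.4 − 27 = 0.4
x=9: ŷ = -1 + 4·9 = 35; r = 34.2 − 35 = -0.8
x=14: ŷ = -1 + 4·14 = 55; r = 53.2 − 55 = -1.8
x=16: ŷ = -1 + 4·16 = 63; r = 63.1 − 63 = 0.1
x=17: ŷ = -1 + 4·17 = 67; r = 68.4 − 67 = 1.4
|r| > 1.6: x=14 (|r|=1.8) → 1

1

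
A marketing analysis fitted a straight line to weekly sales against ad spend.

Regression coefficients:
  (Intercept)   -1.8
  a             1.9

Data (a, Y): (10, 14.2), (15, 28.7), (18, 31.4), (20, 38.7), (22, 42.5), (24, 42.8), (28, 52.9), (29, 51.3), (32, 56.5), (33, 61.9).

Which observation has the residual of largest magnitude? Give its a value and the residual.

a = 10, r = -3

a=10: ŷ = -1.8 + 1.9·10 = 17.2; r = 14.2 − 17.2 = -3
a=15: ŷ = -1.8 + 1.9·15 = 26.7; r = 28.7 − 26.7 = 2
a=18: ŷ = -1.8 + 1.9·18 = 32.4; r = 31.4 − 32.4 = -1
a=20: ŷ = -1.8 + 1.9·20 = 36.2; r = 38.7 − 36.2 = 2.5
a=22: ŷ = -1.8 + 1.9·22 = 40; r = 42.5 − 40 = 2.5
a=24: ŷ = -1.8 + 1.9·24 = 43.8; r = 42.8 − 43.8 = -1
a=28: ŷ = -1.8 + 1.9·28 = 51.4; r = 52.9 − 51.4 = 1.5
a=29: ŷ = -1.8 + 1.9·29 = 53.3; r = 51.3 − 53.3 = -2
a=32: ŷ = -1.8 + 1.9·32 = 59; r = 56.5 − 59 = -2.5
a=33: ŷ = -1.8 + 1.9·33 = 60.9; r = 61.9 − 60.9 = 1
Largest |r| is 3 at a = 10, residual -3.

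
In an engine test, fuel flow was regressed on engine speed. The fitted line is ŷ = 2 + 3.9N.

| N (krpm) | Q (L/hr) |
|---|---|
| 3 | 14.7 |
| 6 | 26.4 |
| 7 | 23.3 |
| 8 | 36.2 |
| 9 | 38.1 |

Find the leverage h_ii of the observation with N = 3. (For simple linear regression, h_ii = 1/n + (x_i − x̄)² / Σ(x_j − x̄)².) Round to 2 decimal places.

N̄ = (3 + 6 + 7 + 8 + 9)/5 = 6.6
Σ(N − N̄)² = 12.96 + 0.36 + 0.16 + 1.96 + 5.76 = 21.2
h = 1/5 + (-3.6)²/21.2 = 0.2 + 0.611321 = 0.81

h = 0.81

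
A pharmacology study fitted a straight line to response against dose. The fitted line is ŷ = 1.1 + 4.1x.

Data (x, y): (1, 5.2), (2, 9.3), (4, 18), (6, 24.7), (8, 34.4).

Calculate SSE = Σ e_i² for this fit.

x=1: ŷ = 1.1 + 4.1·1 = 5.2; e = 5.2 − 5.2 = 0
x=2: ŷ = 1.1 + 4.1·2 = 9.3; e = 9.3 − 9.3 = 0
x=4: ŷ = 1.1 + 4.1·4 = 17.5; e = 18 − 17.5 = 0.5
x=6: ŷ = 1.1 + 4.1·6 = 25.7; e = 24.7 − 25.7 = -1
x=8: ŷ = 1.1 + 4.1·8 = 33.9; e = 34.4 − 33.9 = 0.5
SSE = 0 + 0 + 0.25 + 1 + 0.25 = 1.5

SSE = 1.5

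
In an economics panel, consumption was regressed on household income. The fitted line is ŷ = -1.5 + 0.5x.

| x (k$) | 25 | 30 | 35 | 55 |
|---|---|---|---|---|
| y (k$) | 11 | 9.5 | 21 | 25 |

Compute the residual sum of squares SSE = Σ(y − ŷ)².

SSE = 42

x=25: ŷ = -1.5 + 0.5·25 = 11; r = 11 − 11 = 0
x=30: ŷ = -1.5 + 0.5·30 = 13.5; r = 9.5 − 13.5 = -4
x=35: ŷ = -1.5 + 0.5·35 = 16; r = 21 − 16 = 5
x=55: ŷ = -1.5 + 0.5·55 = 26; r = 25 − 26 = -1
SSE = 0 + 16 + 25 + 1 = 42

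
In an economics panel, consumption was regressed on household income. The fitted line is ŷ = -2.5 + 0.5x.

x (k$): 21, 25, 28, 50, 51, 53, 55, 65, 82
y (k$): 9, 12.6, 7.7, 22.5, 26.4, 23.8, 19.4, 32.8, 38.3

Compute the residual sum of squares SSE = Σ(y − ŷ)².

SSE = 73.04

x=21: ŷ = -2.5 + 0.5·21 = 8; e = 9 − 8 = 1
x=25: ŷ = -2.5 + 0.5·25 = 10; e = 12.6 − 10 = 2.6
x=28: ŷ = -2.5 + 0.5·28 = 11.5; e = 7.7 − 11.5 = -3.8
x=50: ŷ = -2.5 + 0.5·50 = 22.5; e = 22.5 − 22.5 = 0
x=51: ŷ = -2.5 + 0.5·51 = 23; e = 26.4 − 23 = 3.4
x=53: ŷ = -2.5 + 0.5·53 = 24; e = 23.8 − 24 = -0.2
x=55: ŷ = -2.5 + 0.5·55 = 25; e = 19.4 − 25 = -5.6
x=65: ŷ = -2.5 + 0.5·65 = 30; e = 32.8 − 30 = 2.8
x=82: ŷ = -2.5 + 0.5·82 = 38.5; e = 38.3 − 38.5 = -0.2
SSE = 1 + 6.76 + 14.44 + 0 + 11.56 + 0.04 + 31.36 + 7.84 + 0.04 = 73.04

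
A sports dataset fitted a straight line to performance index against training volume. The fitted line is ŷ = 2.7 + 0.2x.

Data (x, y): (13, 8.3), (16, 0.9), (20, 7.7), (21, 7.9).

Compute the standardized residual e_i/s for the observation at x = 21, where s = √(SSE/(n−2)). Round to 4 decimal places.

x=13: ŷ = 2.7 + 0.2·13 = 5.3; e = 8.3 − 5.3 = 3
x=16: ŷ = 2.7 + 0.2·16 = 5.9; e = 0.9 − 5.9 = -5
x=20: ŷ = 2.7 + 0.2·20 = 6.7; e = 7.7 − 6.7 = 1
x=21: ŷ = 2.7 + 0.2·21 = 6.9; e = 7.9 − 6.9 = 1
SSE = 9 + 25 + 1 + 1 = 36
s = √(36/2) = 4.24264
e/s = 1 / 4.24264 = 0.2357

0.2357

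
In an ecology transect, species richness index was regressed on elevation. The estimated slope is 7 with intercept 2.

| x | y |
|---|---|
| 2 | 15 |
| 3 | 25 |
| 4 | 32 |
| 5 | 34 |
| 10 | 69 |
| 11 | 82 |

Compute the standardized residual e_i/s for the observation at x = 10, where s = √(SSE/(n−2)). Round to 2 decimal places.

-1.00

x=2: ŷ = 2 + 7·2 = 16; e = 15 − 16 = -1
x=3: ŷ = 2 + 7·3 = 23; e = 25 − 23 = 2
x=4: ŷ = 2 + 7·4 = 30; e = 32 − 30 = 2
x=5: ŷ = 2 + 7·5 = 37; e = 34 − 37 = -3
x=10: ŷ = 2 + 7·10 = 72; e = 69 − 72 = -3
x=11: ŷ = 2 + 7·11 = 79; e = 82 − 79 = 3
SSE = 1 + 4 + 4 + 9 + 9 + 9 = 36
s = √(36/4) = 3
e/s = -3 / 3 = -1.00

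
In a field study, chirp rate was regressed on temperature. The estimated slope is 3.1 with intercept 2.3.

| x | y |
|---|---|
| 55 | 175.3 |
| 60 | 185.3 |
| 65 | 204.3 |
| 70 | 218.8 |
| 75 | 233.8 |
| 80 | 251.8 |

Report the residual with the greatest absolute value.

x=55: ŷ = 2.3 + 3.1·55 = 172.8; e = 175.3 − 172.8 = 2.5
x=60: ŷ = 2.3 + 3.1·60 = 188.3; e = 185.3 − 188.3 = -3
x=65: ŷ = 2.3 + 3.1·65 = 203.8; e = 204.3 − 203.8 = 0.5
x=70: ŷ = 2.3 + 3.1·70 = 219.3; e = 218.8 − 219.3 = -0.5
x=75: ŷ = 2.3 + 3.1·75 = 234.8; e = 233.8 − 234.8 = -1
x=80: ŷ = 2.3 + 3.1·80 = 250.3; e = 251.8 − 250.3 = 1.5
Largest |e| is 3 at x = 60, residual -3.

e = -3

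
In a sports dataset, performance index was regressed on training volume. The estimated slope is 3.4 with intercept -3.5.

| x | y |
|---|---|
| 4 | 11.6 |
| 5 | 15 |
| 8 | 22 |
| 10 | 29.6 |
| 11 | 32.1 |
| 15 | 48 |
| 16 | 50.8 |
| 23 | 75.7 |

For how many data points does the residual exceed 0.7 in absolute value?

6

x=4: ŷ = -3.5 + 3.4·4 = 10.1; r = 11.6 − 10.1 = 1.5
x=5: ŷ = -3.5 + 3.4·5 = 13.5; r = 15 − 13.5 = 1.5
x=8: ŷ = -3.5 + 3.4·8 = 23.7; r = 22 − 23.7 = -1.7
x=10: ŷ = -3.5 + 3.4·10 = 30.5; r = 29.6 − 30.5 = -0.9
x=11: ŷ = -3.5 + 3.4·11 = 33.9; r = 32.1 − 33.9 = -1.8
x=15: ŷ = -3.5 + 3.4·15 = 47.5; r = 48 − 47.5 = 0.5
x=16: ŷ = -3.5 + 3.4·16 = 50.9; r = 50.8 − 50.9 = -0.1
x=23: ŷ = -3.5 + 3.4·23 = 74.7; r = 75.7 − 74.7 = 1
|r| > 0.7: x=4 (|r|=1.5), x=5 (|r|=1.5), x=8 (|r|=1.7), x=10 (|r|=0.9), x=11 (|r|=1.8), x=23 (|r|=1) → 6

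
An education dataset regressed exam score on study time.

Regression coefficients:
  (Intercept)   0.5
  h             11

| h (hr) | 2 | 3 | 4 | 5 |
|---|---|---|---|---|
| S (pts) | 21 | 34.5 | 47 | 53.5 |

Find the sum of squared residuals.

SSE = 13.5

h=2: ŷ = 0.5 + 11·2 = 22.5; r = 21 − 22.5 = -1.5
h=3: ŷ = 0.5 + 11·3 = 33.5; r = 34.5 − 33.5 = 1
h=4: ŷ = 0.5 + 11·4 = 44.5; r = 47 − 44.5 = 2.5
h=5: ŷ = 0.5 + 11·5 = 55.5; r = 53.5 − 55.5 = -2
SSE = 2.25 + 1 + 6.25 + 4 = 13.5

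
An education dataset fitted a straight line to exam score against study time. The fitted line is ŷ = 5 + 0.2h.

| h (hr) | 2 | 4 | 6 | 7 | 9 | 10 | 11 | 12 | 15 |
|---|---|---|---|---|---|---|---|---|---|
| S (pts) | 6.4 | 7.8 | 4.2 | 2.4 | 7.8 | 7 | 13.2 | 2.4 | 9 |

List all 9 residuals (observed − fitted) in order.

h=2: ŷ = 5 + 0.2·2 = 5.4; e = 6.4 − 5.4 = 1
h=4: ŷ = 5 + 0.2·4 = 5.8; e = 7.8 − 5.8 = 2
h=6: ŷ = 5 + 0.2·6 = 6.2; e = 4.2 − 6.2 = -2
h=7: ŷ = 5 + 0.2·7 = 6.4; e = 2.4 − 6.4 = -4
h=9: ŷ = 5 + 0.2·9 = 6.8; e = 7.8 − 6.8 = 1
h=10: ŷ = 5 + 0.2·10 = 7; e = 7 − 7 = 0
h=11: ŷ = 5 + 0.2·11 = 7.2; e = 13.2 − 7.2 = 6
h=12: ŷ = 5 + 0.2·12 = 7.4; e = 2.4 − 7.4 = -5
h=15: ŷ = 5 + 0.2·15 = 8; e = 9 − 8 = 1

1, 2, -2, -4, 1, 0, 6, -5, 1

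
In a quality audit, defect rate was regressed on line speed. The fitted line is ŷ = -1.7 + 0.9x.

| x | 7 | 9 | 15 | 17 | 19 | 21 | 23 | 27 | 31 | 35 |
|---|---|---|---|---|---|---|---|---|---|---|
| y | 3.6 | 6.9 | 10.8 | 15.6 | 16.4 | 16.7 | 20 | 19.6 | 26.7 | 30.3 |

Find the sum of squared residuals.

SSE = 18

x=7: ŷ = -1.7 + 0.9·7 = 4.6; r = 3.6 − 4.6 = -1
x=9: ŷ = -1.7 + 0.9·9 = 6.4; r = 6.9 − 6.4 = 0.5
x=15: ŷ = -1.7 + 0.9·15 = 11.8; r = 10.8 − 11.8 = -1
x=17: ŷ = -1.7 + 0.9·17 = 13.6; r = 15.6 − 13.6 = 2
x=19: ŷ = -1.7 + 0.9·19 = 15.4; r = 16.4 − 15.4 = 1
x=21: ŷ = -1.7 + 0.9·21 = 17.2; r = 16.7 − 17.2 = -0.5
x=23: ŷ = -1.7 + 0.9·23 = 19; r = 20 − 19 = 1
x=27: ŷ = -1.7 + 0.9·27 = 22.6; r = 19.6 − 22.6 = -3
x=31: ŷ = -1.7 + 0.9·31 = 26.2; r = 26.7 − 26.2 = 0.5
x=35: ŷ = -1.7 + 0.9·35 = 29.8; r = 30.3 − 29.8 = 0.5
SSE = 1 + 0.25 + 1 + 4 + 1 + 0.25 + 1 + 9 + 0.25 + 0.25 = 18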